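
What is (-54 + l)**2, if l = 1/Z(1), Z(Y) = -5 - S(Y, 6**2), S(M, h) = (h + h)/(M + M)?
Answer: 4906225/1681 ≈ 2918.6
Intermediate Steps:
S(M, h) = h/M (S(M, h) = (2*h)/((2*M)) = (2*h)*(1/(2*M)) = h/M)
Z(Y) = -5 - 36/Y (Z(Y) = -5 - 6**2/Y = -5 - 36/Y)
l = -1/41 (l = 1/(-5 - 36/1) = 1/(-5 - 36*1) = 1/(-5 - 36) = 1/(-41) = -1/41 ≈ -0.024390)
(-54 + l)**2 = (-54 - 1/41)**2 = (-2215/41)**2 = 4906225/1681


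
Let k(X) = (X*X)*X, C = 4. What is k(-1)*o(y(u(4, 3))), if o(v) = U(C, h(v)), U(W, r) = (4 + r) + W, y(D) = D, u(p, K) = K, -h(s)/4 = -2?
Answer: -16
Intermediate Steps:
h(s) = 8 (h(s) = -4*(-2) = 8)
k(X) = X**3 (k(X) = X**2*X = X**3)
U(W, r) = 4 + W + r
o(v) = 16 (o(v) = 4 + 4 + 8 = 16)
k(-1)*o(y(u(4, 3))) = (-1)**3*16 = -1*16 = -16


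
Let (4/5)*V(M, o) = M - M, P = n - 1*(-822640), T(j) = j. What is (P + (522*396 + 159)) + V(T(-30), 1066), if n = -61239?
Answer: 968272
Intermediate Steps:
P = 761401 (P = -61239 - 1*(-822640) = -61239 + 822640 = 761401)
V(M, o) = 0 (V(M, o) = 5*(M - M)/4 = (5/4)*0 = 0)
(P + (522*396 + 159)) + V(T(-30), 1066) = (761401 + (522*396 + 159)) + 0 = (761401 + (206712 + 159)) + 0 = (761401 + 206871) + 0 = 968272 + 0 = 968272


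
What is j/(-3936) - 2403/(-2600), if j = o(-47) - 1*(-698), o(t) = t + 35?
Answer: 479663/639600 ≈ 0.74994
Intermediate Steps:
o(t) = 35 + t
j = 686 (j = (35 - 47) - 1*(-698) = -12 + 698 = 686)
j/(-3936) - 2403/(-2600) = 686/(-3936) - 2403/(-2600) = 686*(-1/3936) - 2403*(-1/2600) = -343/1968 + 2403/2600 = 479663/639600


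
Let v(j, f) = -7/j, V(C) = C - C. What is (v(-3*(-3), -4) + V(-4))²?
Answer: 49/81 ≈ 0.60494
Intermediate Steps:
V(C) = 0
(v(-3*(-3), -4) + V(-4))² = (-7/((-3*(-3))) + 0)² = (-7/9 + 0)² = (-7/9)² = 49/81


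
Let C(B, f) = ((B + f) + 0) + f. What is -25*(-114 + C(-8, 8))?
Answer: 2650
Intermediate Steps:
C(B, f) = B + 2*f (C(B, f) = (B + f) + f = B + 2*f)
-25*(-114 + C(-8, 8)) = -25*(-114 + (-8 + 2*8)) = -25*(-114 + (-8 + 16)) = -25*(-114 + 8) = -25*(-106) = 2650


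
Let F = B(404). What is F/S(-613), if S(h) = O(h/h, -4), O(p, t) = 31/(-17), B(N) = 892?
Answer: -15164/31 ≈ -489.16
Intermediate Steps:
F = 892
O(p, t) = -31/17 (O(p, t) = 31*(-1/17) = -31/17)
S(h) = -31/17
F/S(-613) = 892/(-31/17) = 892*(-17/31) = -15164/31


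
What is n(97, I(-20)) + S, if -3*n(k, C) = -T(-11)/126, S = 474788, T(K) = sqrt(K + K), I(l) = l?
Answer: 474788 + I*sqrt(22)/378 ≈ 4.7479e+5 + 0.012409*I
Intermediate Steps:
T(K) = sqrt(2)*sqrt(K) (T(K) = sqrt(2*K) = sqrt(2)*sqrt(K))
n(k, C) = I*sqrt(22)/378 (n(k, C) = -(-1)*(sqrt(2)*sqrt(-11))/126/3 = -(-1)*(sqrt(2)*(I*sqrt(11)))*(1/126)/3 = -(-1)*(I*sqrt(22))*(1/126)/3 = -(-1)*I*sqrt(22)/126/3 = -(-1)*I*sqrt(22)/378 = I*sqrt(22)/378)
n(97, I(-20)) + S = I*sqrt(22)/378 + 474788 = 474788 + I*sqrt(22)/378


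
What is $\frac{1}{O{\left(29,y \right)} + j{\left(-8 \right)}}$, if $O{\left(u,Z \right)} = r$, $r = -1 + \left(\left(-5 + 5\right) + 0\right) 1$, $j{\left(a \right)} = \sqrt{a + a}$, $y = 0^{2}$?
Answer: $- \frac{1}{17} - \frac{4 i}{17} \approx -0.058824 - 0.23529 i$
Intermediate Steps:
$y = 0$
$j{\left(a \right)} = \sqrt{2} \sqrt{a}$ ($j{\left(a \right)} = \sqrt{2 a} = \sqrt{2} \sqrt{a}$)
$r = -1$ ($r = -1 + \left(0 + 0\right) 1 = -1 + 0 \cdot 1 = -1 + 0 = -1$)
$O{\left(u,Z \right)} = -1$
$\frac{1}{O{\left(29,y \right)} + j{\left(-8 \right)}} = \frac{1}{-1 + \sqrt{2} \sqrt{-8}} = \frac{1}{-1 + \sqrt{2} \cdot 2 i \sqrt{2}} = \frac{1}{-1 + 4 i} = \frac{-1 - 4 i}{17}$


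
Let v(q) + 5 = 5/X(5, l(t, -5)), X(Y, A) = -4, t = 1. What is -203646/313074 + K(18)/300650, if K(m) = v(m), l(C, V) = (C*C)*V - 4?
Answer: -1632750043/2510018616 ≈ -0.65049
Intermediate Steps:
l(C, V) = -4 + V*C**2 (l(C, V) = C**2*V - 4 = V*C**2 - 4 = -4 + V*C**2)
v(q) = -25/4 (v(q) = -5 + 5/(-4) = -5 + 5*(-1/4) = -5 - 5/4 = -25/4)
K(m) = -25/4
-203646/313074 + K(18)/300650 = -203646/313074 - 25/4/300650 = -203646*1/313074 - 25/4*1/300650 = -33941/52179 - 1/48104 = -1632750043/2510018616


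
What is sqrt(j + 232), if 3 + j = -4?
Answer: 15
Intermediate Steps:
j = -7 (j = -3 - 4 = -7)
sqrt(j + 232) = sqrt(-7 + 232) = sqrt(225) = 15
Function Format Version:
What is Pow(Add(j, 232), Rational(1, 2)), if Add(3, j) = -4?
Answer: 15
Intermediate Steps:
j = -7 (j = Add(-3, -4) = -7)
Pow(Add(j, 232), Rational(1, 2)) = Pow(Add(-7, 232), Rational(1, 2)) = Pow(225, Rational(1, 2)) = 15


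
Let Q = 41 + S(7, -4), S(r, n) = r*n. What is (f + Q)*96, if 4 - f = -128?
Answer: 13920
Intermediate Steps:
S(r, n) = n*r
f = 132 (f = 4 - 1*(-128) = 4 + 128 = 132)
Q = 13 (Q = 41 - 4*7 = 41 - 28 = 13)
(f + Q)*96 = (132 + 13)*96 = 145*96 = 13920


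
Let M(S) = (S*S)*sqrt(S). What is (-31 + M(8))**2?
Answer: 33729 - 7936*sqrt(2) ≈ 22506.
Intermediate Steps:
M(S) = S**(5/2) (M(S) = S**2*sqrt(S) = S**(5/2))
(-31 + M(8))**2 = (-31 + 8**(5/2))**2 = (-31 + 128*sqrt(2))**2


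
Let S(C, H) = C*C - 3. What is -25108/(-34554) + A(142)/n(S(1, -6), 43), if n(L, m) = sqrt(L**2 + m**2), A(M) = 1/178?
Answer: 12554/17277 + sqrt(1853)/329834 ≈ 0.72676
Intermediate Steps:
S(C, H) = -3 + C**2 (S(C, H) = C**2 - 3 = -3 + C**2)
A(M) = 1/178
-25108/(-34554) + A(142)/n(S(1, -6), 43) = -25108/(-34554) + 1/(178*(sqrt((-3 + 1**2)**2 + 43**2))) = -25108*(-1/34554) + 1/(178*(sqrt((-3 + 1)**2 + 1849))) = 12554/17277 + 1/(178*(sqrt((-2)**2 + 1849))) = 12554/17277 + 1/(178*(sqrt(4 + 1849))) = 12554/17277 + 1/(178*(sqrt(1853))) = 12554/17277 + (sqrt(1853)/1853)/178 = 12554/17277 + sqrt(1853)/329834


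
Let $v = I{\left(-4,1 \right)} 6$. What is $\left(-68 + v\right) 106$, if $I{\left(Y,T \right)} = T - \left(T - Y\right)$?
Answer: $-9752$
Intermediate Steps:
$I{\left(Y,T \right)} = Y$
$v = -24$ ($v = \left(-4\right) 6 = -24$)
$\left(-68 + v\right) 106 = \left(-68 - 24\right) 106 = \left(-92\right) 106 = -9752$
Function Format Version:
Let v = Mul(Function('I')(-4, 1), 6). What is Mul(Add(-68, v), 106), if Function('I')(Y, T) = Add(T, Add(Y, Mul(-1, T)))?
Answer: -9752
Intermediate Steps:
Function('I')(Y, T) = Y
v = -24 (v = Mul(-4, 6) = -24)
Mul(Add(-68, v), 106) = Mul(Add(-68, -24), 106) = Mul(-92, 106) = -9752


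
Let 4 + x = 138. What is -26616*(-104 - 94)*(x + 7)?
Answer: 743065488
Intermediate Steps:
x = 134 (x = -4 + 138 = 134)
-26616*(-104 - 94)*(x + 7) = -26616*(-104 - 94)*(134 + 7) = -(-5269968)*141 = -26616*(-27918) = 743065488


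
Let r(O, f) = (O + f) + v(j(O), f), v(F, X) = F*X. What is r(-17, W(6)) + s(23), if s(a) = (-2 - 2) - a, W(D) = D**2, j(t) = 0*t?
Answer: -8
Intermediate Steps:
j(t) = 0
r(O, f) = O + f (r(O, f) = (O + f) + 0*f = (O + f) + 0 = O + f)
s(a) = -4 - a
r(-17, W(6)) + s(23) = (-17 + 6**2) + (-4 - 1*23) = (-17 + 36) + (-4 - 23) = 19 - 27 = -8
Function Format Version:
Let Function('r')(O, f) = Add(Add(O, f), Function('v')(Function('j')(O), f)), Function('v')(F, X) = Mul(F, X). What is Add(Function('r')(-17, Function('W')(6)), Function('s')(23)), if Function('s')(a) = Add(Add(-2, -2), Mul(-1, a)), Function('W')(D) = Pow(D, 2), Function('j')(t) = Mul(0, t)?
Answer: -8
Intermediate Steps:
Function('j')(t) = 0
Function('r')(O, f) = Add(O, f) (Function('r')(O, f) = Add(Add(O, f), Mul(0, f)) = Add(Add(O, f), 0) = Add(O, f))
Function('s')(a) = Add(-4, Mul(-1, a))
Add(Function('r')(-17, Function('W')(6)), Function('s')(23)) = Add(Add(-17, Pow(6, 2)), Add(-4, Mul(-1, 23))) = Add(Add(-17, 36), Add(-4, -23)) = Add(19, -27) = -8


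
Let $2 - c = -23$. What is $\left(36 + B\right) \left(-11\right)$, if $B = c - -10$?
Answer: $-781$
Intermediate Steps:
$c = 25$ ($c = 2 - -23 = 2 + 23 = 25$)
$B = 35$ ($B = 25 - -10 = 25 + 10 = 35$)
$\left(36 + B\right) \left(-11\right) = \left(36 + 35\right) \left(-11\right) = 71 \left(-11\right) = -781$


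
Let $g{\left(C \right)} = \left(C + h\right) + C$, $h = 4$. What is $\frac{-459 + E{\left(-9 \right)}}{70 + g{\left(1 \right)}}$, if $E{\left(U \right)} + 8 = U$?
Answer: $- \frac{119}{19} \approx -6.2632$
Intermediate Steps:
$g{\left(C \right)} = 4 + 2 C$ ($g{\left(C \right)} = \left(C + 4\right) + C = \left(4 + C\right) + C = 4 + 2 C$)
$E{\left(U \right)} = -8 + U$
$\frac{-459 + E{\left(-9 \right)}}{70 + g{\left(1 \right)}} = \frac{-459 - 17}{70 + \left(4 + 2 \cdot 1\right)} = \frac{-459 - 17}{70 + \left(4 + 2\right)} = - \frac{476}{70 + 6} = - \frac{476}{76} = \left(-476\right) \frac{1}{76} = - \frac{119}{19}$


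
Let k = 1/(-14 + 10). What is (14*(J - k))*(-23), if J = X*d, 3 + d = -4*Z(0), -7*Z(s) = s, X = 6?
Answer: 11431/2 ≈ 5715.5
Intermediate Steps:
Z(s) = -s/7
k = -¼ (k = 1/(-4) = -¼ ≈ -0.25000)
d = -3 (d = -3 - (-4)*0/7 = -3 - 4*0 = -3 + 0 = -3)
J = -18 (J = 6*(-3) = -18)
(14*(J - k))*(-23) = (14*(-18 - 1*(-¼)))*(-23) = (14*(-18 + ¼))*(-23) = (14*(-71/4))*(-23) = -497/2*(-23) = 11431/2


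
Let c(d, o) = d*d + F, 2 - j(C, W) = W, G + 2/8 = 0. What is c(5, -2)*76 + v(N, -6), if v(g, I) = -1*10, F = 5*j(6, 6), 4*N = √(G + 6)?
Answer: 370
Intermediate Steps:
G = -¼ (G = -¼ + 0 = -¼ ≈ -0.25000)
j(C, W) = 2 - W
N = √23/8 (N = √(-¼ + 6)/4 = √(23/4)/4 = (√23/2)/4 = √23/8 ≈ 0.59948)
F = -20 (F = 5*(2 - 1*6) = 5*(2 - 6) = 5*(-4) = -20)
v(g, I) = -10
c(d, o) = -20 + d² (c(d, o) = d*d - 20 = d² - 20 = -20 + d²)
c(5, -2)*76 + v(N, -6) = (-20 + 5²)*76 - 10 = (-20 + 25)*76 - 10 = 5*76 - 10 = 380 - 10 = 370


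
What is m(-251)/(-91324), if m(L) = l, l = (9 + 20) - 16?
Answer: -13/91324 ≈ -0.00014235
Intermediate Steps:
l = 13 (l = 29 - 16 = 13)
m(L) = 13
m(-251)/(-91324) = 13/(-91324) = 13*(-1/91324) = -13/91324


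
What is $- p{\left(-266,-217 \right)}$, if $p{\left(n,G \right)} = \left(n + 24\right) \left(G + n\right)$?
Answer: $-116886$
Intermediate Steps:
$p{\left(n,G \right)} = \left(24 + n\right) \left(G + n\right)$
$- p{\left(-266,-217 \right)} = - (\left(-266\right)^{2} + 24 \left(-217\right) + 24 \left(-266\right) - -57722) = - (70756 - 5208 - 6384 + 57722) = \left(-1\right) 116886 = -116886$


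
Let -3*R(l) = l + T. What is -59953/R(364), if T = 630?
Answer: 179859/994 ≈ 180.94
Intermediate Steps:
R(l) = -210 - l/3 (R(l) = -(l + 630)/3 = -(630 + l)/3 = -210 - l/3)
-59953/R(364) = -59953/(-210 - 1/3*364) = -59953/(-210 - 364/3) = -59953/(-994/3) = -59953*(-3/994) = 179859/994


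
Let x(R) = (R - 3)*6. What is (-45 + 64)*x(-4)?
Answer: -798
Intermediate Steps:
x(R) = -18 + 6*R (x(R) = (-3 + R)*6 = -18 + 6*R)
(-45 + 64)*x(-4) = (-45 + 64)*(-18 + 6*(-4)) = 19*(-18 - 24) = 19*(-42) = -798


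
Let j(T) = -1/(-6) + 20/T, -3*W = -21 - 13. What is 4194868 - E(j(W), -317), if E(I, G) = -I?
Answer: 427876733/102 ≈ 4.1949e+6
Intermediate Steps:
W = 34/3 (W = -(-21 - 13)/3 = -⅓*(-34) = 34/3 ≈ 11.333)
j(T) = ⅙ + 20/T (j(T) = -1*(-⅙) + 20/T = ⅙ + 20/T)
4194868 - E(j(W), -317) = 4194868 - (-1)*(120 + 34/3)/(6*(34/3)) = 4194868 - (-1)*(⅙)*(3/34)*(394/3) = 4194868 - (-1)*197/102 = 4194868 - 1*(-197/102) = 4194868 + 197/102 = 427876733/102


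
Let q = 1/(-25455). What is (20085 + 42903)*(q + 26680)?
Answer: 14259210821404/8485 ≈ 1.6805e+9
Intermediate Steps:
q = -1/25455 ≈ -3.9285e-5
(20085 + 42903)*(q + 26680) = (20085 + 42903)*(-1/25455 + 26680) = 62988*(679139399/25455) = 14259210821404/8485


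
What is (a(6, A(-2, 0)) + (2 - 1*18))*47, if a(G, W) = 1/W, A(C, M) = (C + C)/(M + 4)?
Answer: -799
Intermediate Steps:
A(C, M) = 2*C/(4 + M) (A(C, M) = (2*C)/(4 + M) = 2*C/(4 + M))
(a(6, A(-2, 0)) + (2 - 1*18))*47 = (1/(2*(-2)/(4 + 0)) + (2 - 1*18))*47 = (1/(2*(-2)/4) + (2 - 18))*47 = (1/(2*(-2)*(¼)) - 16)*47 = (1/(-1) - 16)*47 = (-1 - 16)*47 = -17*47 = -799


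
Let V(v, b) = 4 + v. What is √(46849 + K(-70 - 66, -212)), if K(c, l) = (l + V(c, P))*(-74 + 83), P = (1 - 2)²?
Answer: √43753 ≈ 209.17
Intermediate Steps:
P = 1 (P = (-1)² = 1)
K(c, l) = 36 + 9*c + 9*l (K(c, l) = (l + (4 + c))*(-74 + 83) = (4 + c + l)*9 = 36 + 9*c + 9*l)
√(46849 + K(-70 - 66, -212)) = √(46849 + (36 + 9*(-70 - 66) + 9*(-212))) = √(46849 + (36 + 9*(-136) - 1908)) = √(46849 + (36 - 1224 - 1908)) = √(46849 - 3096) = √43753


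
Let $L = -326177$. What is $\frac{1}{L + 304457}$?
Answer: $- \frac{1}{21720} \approx -4.6041 \cdot 10^{-5}$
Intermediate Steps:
$\frac{1}{L + 304457} = \frac{1}{-326177 + 304457} = \frac{1}{-21720} = - \frac{1}{21720}$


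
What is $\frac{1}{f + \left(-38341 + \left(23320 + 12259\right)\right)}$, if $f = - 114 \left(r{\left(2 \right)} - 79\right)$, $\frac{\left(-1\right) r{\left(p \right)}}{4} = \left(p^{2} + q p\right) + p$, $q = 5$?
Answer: $\frac{1}{13540} \approx 7.3855 \cdot 10^{-5}$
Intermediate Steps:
$r{\left(p \right)} = - 24 p - 4 p^{2}$ ($r{\left(p \right)} = - 4 \left(\left(p^{2} + 5 p\right) + p\right) = - 4 \left(p^{2} + 6 p\right) = - 24 p - 4 p^{2}$)
$f = 16302$ ($f = - 114 \left(\left(-4\right) 2 \left(6 + 2\right) - 79\right) = - 114 \left(\left(-4\right) 2 \cdot 8 - 79\right) = - 114 \left(-64 - 79\right) = \left(-114\right) \left(-143\right) = 16302$)
$\frac{1}{f + \left(-38341 + \left(23320 + 12259\right)\right)} = \frac{1}{16302 + \left(-38341 + \left(23320 + 12259\right)\right)} = \frac{1}{16302 + \left(-38341 + 35579\right)} = \frac{1}{16302 - 2762} = \frac{1}{13540}$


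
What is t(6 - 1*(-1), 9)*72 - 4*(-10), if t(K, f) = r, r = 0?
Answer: 40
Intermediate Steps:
t(K, f) = 0
t(6 - 1*(-1), 9)*72 - 4*(-10) = 0*72 - 4*(-10) = 0 + 40 = 40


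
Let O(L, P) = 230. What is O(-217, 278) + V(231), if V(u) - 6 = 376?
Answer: 612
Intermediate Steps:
V(u) = 382 (V(u) = 6 + 376 = 382)
O(-217, 278) + V(231) = 230 + 382 = 612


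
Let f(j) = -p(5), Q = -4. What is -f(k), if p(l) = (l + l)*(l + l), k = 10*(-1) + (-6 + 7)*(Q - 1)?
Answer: 100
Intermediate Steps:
k = -15 (k = 10*(-1) + (-6 + 7)*(-4 - 1) = -10 + 1*(-5) = -10 - 5 = -15)
p(l) = 4*l**2 (p(l) = (2*l)*(2*l) = 4*l**2)
f(j) = -100 (f(j) = -4*5**2 = -4*25 = -1*100 = -100)
-f(k) = -1*(-100) = 100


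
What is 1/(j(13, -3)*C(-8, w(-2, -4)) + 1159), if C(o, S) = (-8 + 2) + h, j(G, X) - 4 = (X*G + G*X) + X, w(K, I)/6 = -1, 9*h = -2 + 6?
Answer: 9/14281 ≈ 0.00063021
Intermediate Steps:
h = 4/9 (h = (-2 + 6)/9 = (⅑)*4 = 4/9 ≈ 0.44444)
w(K, I) = -6 (w(K, I) = 6*(-1) = -6)
j(G, X) = 4 + X + 2*G*X (j(G, X) = 4 + ((X*G + G*X) + X) = 4 + ((G*X + G*X) + X) = 4 + (2*G*X + X) = 4 + (X + 2*G*X) = 4 + X + 2*G*X)
C(o, S) = -50/9 (C(o, S) = (-8 + 2) + 4/9 = -6 + 4/9 = -50/9)
1/(j(13, -3)*C(-8, w(-2, -4)) + 1159) = 1/((4 - 3 + 2*13*(-3))*(-50/9) + 1159) = 1/((4 - 3 - 78)*(-50/9) + 1159) = 1/(-77*(-50/9) + 1159) = 1/(3850/9 + 1159) = 1/(14281/9) = 9/14281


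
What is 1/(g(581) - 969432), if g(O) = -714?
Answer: -1/970146 ≈ -1.0308e-6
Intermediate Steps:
1/(g(581) - 969432) = 1/(-714 - 969432) = 1/(-970146) = -1/970146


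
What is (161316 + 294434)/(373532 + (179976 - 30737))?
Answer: 455750/522771 ≈ 0.87180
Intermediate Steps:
(161316 + 294434)/(373532 + (179976 - 30737)) = 455750/(373532 + 149239) = 455750/522771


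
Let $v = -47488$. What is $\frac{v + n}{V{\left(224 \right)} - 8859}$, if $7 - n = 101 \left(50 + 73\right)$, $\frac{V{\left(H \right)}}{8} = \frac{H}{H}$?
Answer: $\frac{59904}{8851} \approx 6.7681$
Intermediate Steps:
$V{\left(H \right)} = 8$ ($V{\left(H \right)} = 8 \frac{H}{H} = 8 \cdot 1 = 8$)
$n = -12416$ ($n = 7 - 101 \left(50 + 73\right) = 7 - 101 \cdot 123 = 7 - 12423 = -12416$)
$\frac{v + n}{V{\left(224 \right)} - 8859} = \frac{-47488 - 12416}{8 - 8859} = - \frac{59904}{-8851} = \left(-59904\right) \left(- \frac{1}{8851}\right) = \frac{59904}{8851}$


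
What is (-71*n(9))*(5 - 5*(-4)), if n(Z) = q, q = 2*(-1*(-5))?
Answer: -17750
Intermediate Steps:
q = 10 (q = 2*5 = 10)
n(Z) = 10
(-71*n(9))*(5 - 5*(-4)) = (-71*10)*(5 - 5*(-4)) = -710*(5 + 20) = -710*25 = -17750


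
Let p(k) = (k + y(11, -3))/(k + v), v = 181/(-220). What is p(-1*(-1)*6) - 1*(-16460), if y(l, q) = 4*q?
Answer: 18746620/1139 ≈ 16459.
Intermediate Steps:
v = -181/220 (v = 181*(-1/220) = -181/220 ≈ -0.82273)
p(k) = (-12 + k)/(-181/220 + k) (p(k) = (k + 4*(-3))/(k - 181/220) = (k - 12)/(-181/220 + k) = (-12 + k)/(-181/220 + k))
p(-1*(-1)*6) - 1*(-16460) = 220*(-12 - 1*(-1)*6)/(-181 + 220*(-1*(-1)*6)) - 1*(-16460) = 220*(-12 + 1*6)/(-181 + 220*(1*6)) + 16460 = 220*(-12 + 6)/(-181 + 220*6) + 16460 = 220*(-6)/(-181 + 1320) + 16460 = 220*(-6)/1139 + 16460 = 220*(1/1139)*(-6) + 16460 = -1320/1139 + 16460 = 18746620/1139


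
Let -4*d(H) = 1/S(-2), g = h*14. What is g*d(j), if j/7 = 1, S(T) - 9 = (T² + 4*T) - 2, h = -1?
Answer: 7/6 ≈ 1.1667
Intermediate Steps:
S(T) = 7 + T² + 4*T (S(T) = 9 + ((T² + 4*T) - 2) = 9 + (-2 + T² + 4*T) = 7 + T² + 4*T)
g = -14 (g = -1*14 = -14)
j = 7 (j = 7*1 = 7)
d(H) = -1/12 (d(H) = -1/(4*(7 + (-2)² + 4*(-2))) = -1/(4*(7 + 4 - 8)) = -¼/3 = -¼*⅓ = -1/12)
g*d(j) = -14*(-1/12) = 7/6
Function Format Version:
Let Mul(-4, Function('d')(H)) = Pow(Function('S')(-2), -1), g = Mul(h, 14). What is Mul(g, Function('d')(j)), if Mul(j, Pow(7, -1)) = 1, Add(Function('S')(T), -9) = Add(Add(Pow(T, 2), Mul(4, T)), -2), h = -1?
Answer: Rational(7, 6) ≈ 1.1667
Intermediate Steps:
Function('S')(T) = Add(7, Pow(T, 2), Mul(4, T)) (Function('S')(T) = Add(9, Add(Add(Pow(T, 2), Mul(4, T)), -2)) = Add(9, Add(-2, Pow(T, 2), Mul(4, T))) = Add(7, Pow(T, 2), Mul(4, T)))
g = -14 (g = Mul(-1, 14) = -14)
j = 7 (j = Mul(7, 1) = 7)
Function('d')(H) = Rational(-1, 12) (Function('d')(H) = Mul(Rational(-1, 4), Pow(Add(7, Pow(-2, 2), Mul(4, -2)), -1)) = Mul(Rational(-1, 4), Pow(Add(7, 4, -8), -1)) = Mul(Rational(-1, 4), Pow(3, -1)) = Mul(Rational(-1, 4), Rational(1, 3)) = Rational(-1, 12))
Mul(g, Function('d')(j)) = Mul(-14, Rational(-1, 12)) = Rational(7, 6)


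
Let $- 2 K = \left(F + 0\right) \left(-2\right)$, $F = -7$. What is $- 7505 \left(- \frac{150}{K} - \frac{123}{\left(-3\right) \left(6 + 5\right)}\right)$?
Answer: $- \frac{14537185}{77} \approx -1.8879 \cdot 10^{5}$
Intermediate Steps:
$K = -7$ ($K = - \frac{\left(-7 + 0\right) \left(-2\right)}{2} = - \frac{\left(-7\right) \left(-2\right)}{2} = \left(- \frac{1}{2}\right) 14 = -7$)
$- 7505 \left(- \frac{150}{K} - \frac{123}{\left(-3\right) \left(6 + 5\right)}\right) = - 7505 \left(- \frac{150}{-7} - \frac{123}{\left(-3\right) \left(6 + 5\right)}\right) = - 7505 \left(\left(-150\right) \left(- \frac{1}{7}\right) - \frac{123}{\left(-3\right) 11}\right) = - 7505 \left(\frac{150}{7} - \frac{123}{-33}\right) = - 7505 \left(\frac{150}{7} - - \frac{41}{11}\right) = - 7505 \left(\frac{150}{7} + \frac{41}{11}\right) = \left(-7505\right) \frac{1937}{77} = - \frac{14537185}{77}$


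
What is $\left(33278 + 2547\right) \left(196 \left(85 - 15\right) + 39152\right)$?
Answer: $1894139400$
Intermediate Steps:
$\left(33278 + 2547\right) \left(196 \left(85 - 15\right) + 39152\right) = 35825 \left(196 \cdot 70 + 39152\right) = 35825 \left(13720 + 39152\right) = 35825 \cdot 52872 = 1894139400$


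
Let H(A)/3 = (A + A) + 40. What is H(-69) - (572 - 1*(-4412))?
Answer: -5278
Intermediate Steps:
H(A) = 120 + 6*A (H(A) = 3*((A + A) + 40) = 3*(2*A + 40) = 3*(40 + 2*A) = 120 + 6*A)
H(-69) - (572 - 1*(-4412)) = (120 + 6*(-69)) - (572 - 1*(-4412)) = (120 - 414) - (572 + 4412) = -294 - 1*4984 = -294 - 4984 = -5278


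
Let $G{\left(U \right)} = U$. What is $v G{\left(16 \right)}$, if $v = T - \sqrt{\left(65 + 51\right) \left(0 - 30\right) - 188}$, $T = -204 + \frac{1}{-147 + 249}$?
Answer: $- \frac{166456}{51} - 32 i \sqrt{917} \approx -3263.8 - 969.02 i$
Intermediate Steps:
$T = - \frac{20807}{102}$ ($T = -204 + \frac{1}{102} = - \frac{20807}{102} \approx -203.99$)
$v = - \frac{20807}{102} - 2 i \sqrt{917}$ ($v = - \frac{20807}{102} - \sqrt{\left(65 + 51\right) \left(0 - 30\right) - 188} = - \frac{20807}{102} - \sqrt{116 \left(-30\right) - 188} = - \frac{20807}{102} - \sqrt{-3480 - 188} = - \frac{20807}{102} - \sqrt{-3668} = - \frac{20807}{102} - 2 i \sqrt{917} \approx -203.99 - 60.564 i$)
$v G{\left(16 \right)} = \left(- \frac{20807}{102} - 2 i \sqrt{917}\right) 16 = - \frac{166456}{51} - 32 i \sqrt{917}$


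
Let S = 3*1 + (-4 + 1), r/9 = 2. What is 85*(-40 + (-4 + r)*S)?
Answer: -3400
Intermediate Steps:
r = 18 (r = 9*2 = 18)
S = 0 (S = 3 - 3 = 0)
85*(-40 + (-4 + r)*S) = 85*(-40 + (-4 + 18)*0) = 85*(-40 + 14*0) = 85*(-40 + 0) = 85*(-40) = -3400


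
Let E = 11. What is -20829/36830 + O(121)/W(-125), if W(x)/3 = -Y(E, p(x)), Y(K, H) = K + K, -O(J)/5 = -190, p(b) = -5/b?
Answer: -18181607/1215390 ≈ -14.959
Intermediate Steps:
O(J) = 950 (O(J) = -5*(-190) = 950)
Y(K, H) = 2*K
W(x) = -66 (W(x) = 3*(-2*11) = 3*(-1*22) = 3*(-22) = -66)
-20829/36830 + O(121)/W(-125) = -20829/36830 + 950/(-66) = -20829*1/36830 + 950*(-1/66) = -20829/36830 - 475/33 = -18181607/1215390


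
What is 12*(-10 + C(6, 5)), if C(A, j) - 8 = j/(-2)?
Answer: -54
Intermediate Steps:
C(A, j) = 8 - j/2 (C(A, j) = 8 + j/(-2) = 8 + j*(-1/2) = 8 - j/2)
12*(-10 + C(6, 5)) = 12*(-10 + (8 - 1/2*5)) = 12*(-10 + (8 - 5/2)) = 12*(-10 + 11/2) = 12*(-9/2) = -54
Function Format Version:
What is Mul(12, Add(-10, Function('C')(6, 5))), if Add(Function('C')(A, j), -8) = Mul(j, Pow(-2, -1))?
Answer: -54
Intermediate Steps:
Function('C')(A, j) = Add(8, Mul(Rational(-1, 2), j)) (Function('C')(A, j) = Add(8, Mul(j, Pow(-2, -1))) = Add(8, Mul(j, Rational(-1, 2))) = Add(8, Mul(Rational(-1, 2), j)))
Mul(12, Add(-10, Function('C')(6, 5))) = Mul(12, Add(-10, Add(8, Mul(Rational(-1, 2), 5)))) = Mul(12, Add(-10, Add(8, Rational(-5, 2)))) = Mul(12, Add(-10, Rational(11, 2))) = Mul(12, Rational(-9, 2)) = -54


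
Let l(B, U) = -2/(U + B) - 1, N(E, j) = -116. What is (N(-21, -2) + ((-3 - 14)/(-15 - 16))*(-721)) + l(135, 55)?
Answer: -1509011/2945 ≈ -512.40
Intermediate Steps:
l(B, U) = -1 - 2/(B + U) (l(B, U) = -2/(B + U) - 1 = -1 - 2/(B + U))
(N(-21, -2) + ((-3 - 14)/(-15 - 16))*(-721)) + l(135, 55) = (-116 + ((-3 - 14)/(-15 - 16))*(-721)) + (-2 - 1*135 - 1*55)/(135 + 55) = (-116 - 17/(-31)*(-721)) + (-2 - 135 - 55)/190 = (-116 - 17*(-1/31)*(-721)) + (1/190)*(-192) = (-116 + (17/31)*(-721)) - 96/95 = (-116 - 12257/31) - 96/95 = -15853/31 - 96/95 = -1509011/2945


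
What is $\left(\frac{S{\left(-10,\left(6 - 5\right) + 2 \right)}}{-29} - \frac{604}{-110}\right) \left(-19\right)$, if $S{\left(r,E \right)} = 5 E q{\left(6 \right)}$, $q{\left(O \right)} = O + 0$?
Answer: $- \frac{72352}{1595} \approx -45.362$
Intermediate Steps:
$q{\left(O \right)} = O$
$S{\left(r,E \right)} = 30 E$ ($S{\left(r,E \right)} = 5 E 6 = 30 E$)
$\left(\frac{S{\left(-10,\left(6 - 5\right) + 2 \right)}}{-29} - \frac{604}{-110}\right) \left(-19\right) = \left(\frac{30 \left(\left(6 - 5\right) + 2\right)}{-29} - \frac{604}{-110}\right) \left(-19\right) = \left(30 \left(1 + 2\right) \left(- \frac{1}{29}\right) - - \frac{302}{55}\right) \left(-19\right) = \left(30 \cdot 3 \left(- \frac{1}{29}\right) + \frac{302}{55}\right) \left(-19\right) = \left(90 \left(- \frac{1}{29}\right) + \frac{302}{55}\right) \left(-19\right) = \left(- \frac{90}{29} + \frac{302}{55}\right) \left(-19\right) = \frac{3808}{1595} \left(-19\right) = - \frac{72352}{1595}$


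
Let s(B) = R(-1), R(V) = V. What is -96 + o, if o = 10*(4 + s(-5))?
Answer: -66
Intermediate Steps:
s(B) = -1
o = 30 (o = 10*(4 - 1) = 10*3 = 30)
-96 + o = -96 + 30 = -66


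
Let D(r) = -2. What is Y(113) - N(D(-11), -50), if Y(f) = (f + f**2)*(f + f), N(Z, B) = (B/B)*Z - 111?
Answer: 2911445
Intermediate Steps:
N(Z, B) = -111 + Z (N(Z, B) = 1*Z - 111 = Z - 111 = -111 + Z)
Y(f) = 2*f*(f + f**2) (Y(f) = (f + f**2)*(2*f) = 2*f*(f + f**2))
Y(113) - N(D(-11), -50) = 2*113**2*(1 + 113) - (-111 - 2) = 2*12769*114 - 1*(-113) = 2911332 + 113 = 2911445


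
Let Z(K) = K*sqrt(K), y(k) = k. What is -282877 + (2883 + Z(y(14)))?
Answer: -279994 + 14*sqrt(14) ≈ -2.7994e+5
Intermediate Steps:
Z(K) = K**(3/2)
-282877 + (2883 + Z(y(14))) = -282877 + (2883 + 14**(3/2)) = -282877 + (2883 + 14*sqrt(14)) = -279994 + 14*sqrt(14)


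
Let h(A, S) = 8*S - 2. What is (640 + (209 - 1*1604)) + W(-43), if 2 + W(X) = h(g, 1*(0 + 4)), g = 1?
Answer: -727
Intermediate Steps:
h(A, S) = -2 + 8*S
W(X) = 28 (W(X) = -2 + (-2 + 8*(1*(0 + 4))) = -2 + (-2 + 8*(1*4)) = -2 + (-2 + 8*4) = -2 + (-2 + 32) = -2 + 30 = 28)
(640 + (209 - 1*1604)) + W(-43) = (640 + (209 - 1*1604)) + 28 = (640 + (209 - 1604)) + 28 = (640 - 1395) + 28 = -755 + 28 = -727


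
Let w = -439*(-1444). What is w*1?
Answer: 633916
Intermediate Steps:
w = 633916
w*1 = 633916*1 = 633916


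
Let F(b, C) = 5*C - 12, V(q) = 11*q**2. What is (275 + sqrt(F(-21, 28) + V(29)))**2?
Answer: (275 + sqrt(9379))**2 ≈ 1.3827e+5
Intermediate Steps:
F(b, C) = -12 + 5*C
(275 + sqrt(F(-21, 28) + V(29)))**2 = (275 + sqrt((-12 + 5*28) + 11*29**2))**2 = (275 + sqrt((-12 + 140) + 11*841))**2 = (275 + sqrt(128 + 9251))**2 = (275 + sqrt(9379))**2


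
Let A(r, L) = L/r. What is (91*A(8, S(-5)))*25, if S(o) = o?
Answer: -11375/8 ≈ -1421.9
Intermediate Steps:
(91*A(8, S(-5)))*25 = (91*(-5/8))*25 = -455/8*25 = -11375/8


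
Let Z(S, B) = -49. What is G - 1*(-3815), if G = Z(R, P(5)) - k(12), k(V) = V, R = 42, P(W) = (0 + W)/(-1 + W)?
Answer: 3754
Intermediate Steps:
P(W) = W/(-1 + W)
G = -61 (G = -49 - 1*12 = -49 - 12 = -61)
G - 1*(-3815) = -61 - 1*(-3815) = -61 + 3815 = 3754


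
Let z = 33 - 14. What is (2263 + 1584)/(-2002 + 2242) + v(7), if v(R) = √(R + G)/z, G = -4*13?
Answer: 3847/240 + 3*I*√5/19 ≈ 16.029 + 0.35306*I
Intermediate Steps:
z = 19
G = -52
v(R) = √(-52 + R)/19 (v(R) = √(R - 52)/19 = √(-52 + R)*(1/19) = √(-52 + R)/19)
(2263 + 1584)/(-2002 + 2242) + v(7) = (2263 + 1584)/(-2002 + 2242) + √(-52 + 7)/19 = 3847/240 + √(-45)/19 = 3847*(1/240) + (3*I*√5)/19 = 3847/240 + 3*I*√5/19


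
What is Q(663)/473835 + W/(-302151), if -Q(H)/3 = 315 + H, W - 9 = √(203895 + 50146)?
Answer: -98975061/15907746565 - √254041/302151 ≈ -0.0078899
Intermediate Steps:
W = 9 + √254041 (W = 9 + √(203895 + 50146) = 9 + √254041 ≈ 513.02)
Q(H) = -945 - 3*H (Q(H) = -3*(315 + H) = -945 - 3*H)
Q(663)/473835 + W/(-302151) = (-945 - 3*663)/473835 + (9 + √254041)/(-302151) = (-945 - 1989)*(1/473835) + (9 + √254041)*(-1/302151) = -2934*1/473835 + (-3/100717 - √254041/302151) = -978/157945 + (-3/100717 - √254041/302151) = -98975061/15907746565 - √254041/302151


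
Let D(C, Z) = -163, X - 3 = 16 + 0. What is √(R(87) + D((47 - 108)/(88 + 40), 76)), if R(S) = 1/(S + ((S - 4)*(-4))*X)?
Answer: 2*I*√1577060826/6221 ≈ 12.767*I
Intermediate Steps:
X = 19 (X = 3 + (16 + 0) = 3 + 16 = 19)
R(S) = 1/(304 - 75*S) (R(S) = 1/(S + ((S - 4)*(-4))*19) = 1/(S + ((-4 + S)*(-4))*19) = 1/(S + (16 - 4*S)*19) = 1/(S + (304 - 76*S)) = 1/(304 - 75*S))
√(R(87) + D((47 - 108)/(88 + 40), 76)) = √(1/(304 - 75*87) - 163) = √(1/(304 - 6525) - 163) = √(1/(-6221) - 163) = √(-1/6221 - 163) = √(-1014024/6221) = 2*I*√1577060826/6221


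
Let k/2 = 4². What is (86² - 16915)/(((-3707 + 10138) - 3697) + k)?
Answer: -3173/922 ≈ -3.4414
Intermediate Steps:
k = 32 (k = 2*4² = 2*16 = 32)
(86² - 16915)/(((-3707 + 10138) - 3697) + k) = (86² - 16915)/(((-3707 + 10138) - 3697) + 32) = (7396 - 16915)/((6431 - 3697) + 32) = -9519/(2734 + 32) = -9519/2766 = -9519*1/2766 = -3173/922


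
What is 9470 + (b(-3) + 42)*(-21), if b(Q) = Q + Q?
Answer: 8714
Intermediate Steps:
b(Q) = 2*Q
9470 + (b(-3) + 42)*(-21) = 9470 + (2*(-3) + 42)*(-21) = 9470 + (-6 + 42)*(-21) = 9470 + 36*(-21) = 9470 - 756 = 8714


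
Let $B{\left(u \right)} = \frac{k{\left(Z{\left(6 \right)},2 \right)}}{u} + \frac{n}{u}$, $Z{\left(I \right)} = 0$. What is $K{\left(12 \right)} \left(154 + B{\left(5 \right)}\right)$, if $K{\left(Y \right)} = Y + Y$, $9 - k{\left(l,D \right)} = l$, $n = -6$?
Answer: $\frac{18552}{5} \approx 3710.4$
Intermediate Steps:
$k{\left(l,D \right)} = 9 - l$
$B{\left(u \right)} = \frac{3}{u}$ ($B{\left(u \right)} = \frac{9 - 0}{u} - \frac{6}{u} = \frac{9 + 0}{u} - \frac{6}{u} = \frac{9}{u} - \frac{6}{u} = \frac{3}{u}$)
$K{\left(Y \right)} = 2 Y$
$K{\left(12 \right)} \left(154 + B{\left(5 \right)}\right) = 2 \cdot 12 \left(154 + \frac{3}{5}\right) = 24 \left(154 + 3 \cdot \frac{1}{5}\right) = 24 \left(154 + \frac{3}{5}\right) = 24 \cdot \frac{773}{5} = \frac{18552}{5}$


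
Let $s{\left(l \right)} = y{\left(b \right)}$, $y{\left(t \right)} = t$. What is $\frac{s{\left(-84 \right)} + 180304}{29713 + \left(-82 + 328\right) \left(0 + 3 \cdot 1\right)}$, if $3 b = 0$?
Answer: $\frac{180304}{30451} \approx 5.9211$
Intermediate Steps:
$b = 0$ ($b = \frac{1}{3} \cdot 0 = 0$)
$s{\left(l \right)} = 0$
$\frac{s{\left(-84 \right)} + 180304}{29713 + \left(-82 + 328\right) \left(0 + 3 \cdot 1\right)} = \frac{0 + 180304}{29713 + \left(-82 + 328\right) \left(0 + 3 \cdot 1\right)} = \frac{180304}{29713 + 246 \left(0 + 3\right)} = \frac{180304}{29713 + 246 \cdot 3} = \frac{180304}{29713 + 738} = \frac{180304}{30451}$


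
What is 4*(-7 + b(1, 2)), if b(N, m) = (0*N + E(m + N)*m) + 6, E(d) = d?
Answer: 20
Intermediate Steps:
b(N, m) = 6 + m*(N + m) (b(N, m) = (0*N + (m + N)*m) + 6 = (0 + (N + m)*m) + 6 = (0 + m*(N + m)) + 6 = m*(N + m) + 6 = 6 + m*(N + m))
4*(-7 + b(1, 2)) = 4*(-7 + (6 + 2*(1 + 2))) = 4*(-7 + (6 + 2*3)) = 4*(-7 + (6 + 6)) = 4*(-7 + 12) = 4*5 = 20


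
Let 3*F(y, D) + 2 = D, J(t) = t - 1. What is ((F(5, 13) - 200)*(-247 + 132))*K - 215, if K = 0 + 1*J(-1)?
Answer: -136115/3 ≈ -45372.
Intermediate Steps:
J(t) = -1 + t
F(y, D) = -⅔ + D/3
K = -2 (K = 0 + 1*(-1 - 1) = 0 + 1*(-2) = 0 - 2 = -2)
((F(5, 13) - 200)*(-247 + 132))*K - 215 = (((-⅔ + (⅓)*13) - 200)*(-247 + 132))*(-2) - 215 = (((-⅔ + 13/3) - 200)*(-115))*(-2) - 215 = ((11/3 - 200)*(-115))*(-2) - 215 = -589/3*(-115)*(-2) - 215 = (67735/3)*(-2) - 215 = -135470/3 - 215 = -136115/3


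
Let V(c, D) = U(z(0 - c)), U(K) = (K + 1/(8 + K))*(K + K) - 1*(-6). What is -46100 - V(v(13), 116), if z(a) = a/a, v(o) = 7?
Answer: -414974/9 ≈ -46108.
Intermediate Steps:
z(a) = 1
U(K) = 6 + 2*K*(K + 1/(8 + K)) (U(K) = (K + 1/(8 + K))*(2*K) + 6 = 2*K*(K + 1/(8 + K)) + 6 = 6 + 2*K*(K + 1/(8 + K)))
V(c, D) = 74/9 (V(c, D) = 2*(24 + 1³ + 4*1 + 8*1²)/(8 + 1) = 2*(24 + 1 + 4 + 8*1)/9 = 2*(⅑)*(24 + 1 + 4 + 8) = 2*(⅑)*37 = 74/9)
-46100 - V(v(13), 116) = -46100 - 1*74/9 = -46100 - 74/9 = -414974/9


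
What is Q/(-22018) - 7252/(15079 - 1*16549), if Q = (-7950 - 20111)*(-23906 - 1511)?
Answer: -10696767223/330270 ≈ -32388.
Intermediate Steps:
Q = 713226437 (Q = -28061*(-25417) = 713226437)
Q/(-22018) - 7252/(15079 - 1*16549) = 713226437/(-22018) - 7252/(15079 - 1*16549) = 713226437*(-1/22018) - 7252/(15079 - 16549) = -713226437/22018 - 7252/(-1470) = -713226437/22018 - 7252*(-1/1470) = -713226437/22018 + 74/15 = -10696767223/330270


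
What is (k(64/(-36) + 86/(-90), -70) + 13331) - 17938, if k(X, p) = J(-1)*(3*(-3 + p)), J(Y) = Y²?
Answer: -4826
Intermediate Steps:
k(X, p) = -9 + 3*p (k(X, p) = (-1)²*(3*(-3 + p)) = 1*(-9 + 3*p) = -9 + 3*p)
(k(64/(-36) + 86/(-90), -70) + 13331) - 17938 = ((-9 + 3*(-70)) + 13331) - 17938 = ((-9 - 210) + 13331) - 17938 = (-219 + 13331) - 17938 = 13112 - 17938 = -4826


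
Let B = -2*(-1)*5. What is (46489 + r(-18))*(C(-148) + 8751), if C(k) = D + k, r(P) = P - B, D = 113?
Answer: 404954076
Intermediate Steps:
B = 10 (B = 2*5 = 10)
r(P) = -10 + P (r(P) = P - 1*10 = P - 10 = -10 + P)
C(k) = 113 + k
(46489 + r(-18))*(C(-148) + 8751) = (46489 + (-10 - 18))*((113 - 148) + 8751) = (46489 - 28)*(-35 + 8751) = 46461*8716 = 404954076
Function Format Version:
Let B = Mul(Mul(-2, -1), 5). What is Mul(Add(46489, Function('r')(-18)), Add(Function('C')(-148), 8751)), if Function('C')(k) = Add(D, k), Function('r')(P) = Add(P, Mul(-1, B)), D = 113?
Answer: 404954076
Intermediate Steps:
B = 10 (B = Mul(2, 5) = 10)
Function('r')(P) = Add(-10, P) (Function('r')(P) = Add(P, Mul(-1, 10)) = Add(P, -10) = Add(-10, P))
Function('C')(k) = Add(113, k)
Mul(Add(46489, Function('r')(-18)), Add(Function('C')(-148), 8751)) = Mul(Add(46489, Add(-10, -18)), Add(Add(113, -148), 8751)) = Mul(Add(46489, -28), Add(-35, 8751)) = Mul(46461, 8716) = 404954076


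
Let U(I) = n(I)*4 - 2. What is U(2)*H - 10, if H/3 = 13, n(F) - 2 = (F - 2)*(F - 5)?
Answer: 224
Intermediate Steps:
n(F) = 2 + (-5 + F)*(-2 + F) (n(F) = 2 + (F - 2)*(F - 5) = 2 + (-2 + F)*(-5 + F) = 2 + (-5 + F)*(-2 + F))
U(I) = 46 - 28*I + 4*I² (U(I) = (12 + I² - 7*I)*4 - 2 = (48 - 28*I + 4*I²) - 2 = 46 - 28*I + 4*I²)
H = 39 (H = 3*13 = 39)
U(2)*H - 10 = (46 - 28*2 + 4*2²)*39 - 10 = (46 - 56 + 4*4)*39 - 10 = (46 - 56 + 16)*39 - 10 = 6*39 - 10 = 234 - 10 = 224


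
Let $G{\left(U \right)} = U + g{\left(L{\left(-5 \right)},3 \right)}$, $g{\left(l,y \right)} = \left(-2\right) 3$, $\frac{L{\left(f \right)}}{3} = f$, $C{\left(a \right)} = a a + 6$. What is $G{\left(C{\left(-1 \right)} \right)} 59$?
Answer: $59$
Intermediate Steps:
$C{\left(a \right)} = 6 + a^{2}$ ($C{\left(a \right)} = a^{2} + 6 = 6 + a^{2}$)
$L{\left(f \right)} = 3 f$
$g{\left(l,y \right)} = -6$
$G{\left(U \right)} = -6 + U$ ($G{\left(U \right)} = U - 6 = -6 + U$)
$G{\left(C{\left(-1 \right)} \right)} 59 = \left(-6 + \left(6 + \left(-1\right)^{2}\right)\right) 59 = \left(-6 + \left(6 + 1\right)\right) 59 = \left(-6 + 7\right) 59 = 1 \cdot 59 = 59$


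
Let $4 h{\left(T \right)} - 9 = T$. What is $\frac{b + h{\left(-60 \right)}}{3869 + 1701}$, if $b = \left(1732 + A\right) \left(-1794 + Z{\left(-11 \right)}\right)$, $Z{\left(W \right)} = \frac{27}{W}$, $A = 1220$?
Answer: $- \frac{233338449}{245080} \approx -952.09$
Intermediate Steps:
$h{\left(T \right)} = \frac{9}{4} + \frac{T}{4}$
$b = - \frac{58334472}{11}$ ($b = \left(1732 + 1220\right) \left(-1794 + \frac{27}{-11}\right) = 2952 \left(-1794 + 27 \left(- \frac{1}{11}\right)\right) = 2952 \left(-1794 - \frac{27}{11}\right) = 2952 \left(- \frac{19761}{11}\right) = - \frac{58334472}{11} \approx -5.3031 \cdot 10^{6}$)
$\frac{b + h{\left(-60 \right)}}{3869 + 1701} = \frac{- \frac{58334472}{11} + \left(\frac{9}{4} + \frac{1}{4} \left(-60\right)\right)}{3869 + 1701} = \frac{- \frac{58334472}{11} + \left(\frac{9}{4} - 15\right)}{5570} = \left(- \frac{58334472}{11} - \frac{51}{4}\right) \frac{1}{5570} = \left(- \frac{233338449}{44}\right) \frac{1}{5570} = - \frac{233338449}{245080}$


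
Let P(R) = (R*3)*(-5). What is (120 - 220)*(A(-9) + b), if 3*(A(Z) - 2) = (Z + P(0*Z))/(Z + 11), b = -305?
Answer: 30450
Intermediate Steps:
P(R) = -15*R (P(R) = (3*R)*(-5) = -15*R)
A(Z) = 2 + Z/(3*(11 + Z)) (A(Z) = 2 + ((Z - 0*Z)/(Z + 11))/3 = 2 + ((Z - 15*0)/(11 + Z))/3 = 2 + ((Z + 0)/(11 + Z))/3 = 2 + (Z/(11 + Z))/3 = 2 + Z/(3*(11 + Z)))
(120 - 220)*(A(-9) + b) = (120 - 220)*((66 + 7*(-9))/(3*(11 - 9)) - 305) = -100*((⅓)*(66 - 63)/2 - 305) = -100*((⅓)*(½)*3 - 305) = -100*(½ - 305) = -100*(-609/2) = 30450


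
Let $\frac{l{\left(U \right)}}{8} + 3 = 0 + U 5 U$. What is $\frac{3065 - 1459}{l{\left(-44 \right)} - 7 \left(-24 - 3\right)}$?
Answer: $\frac{146}{7055} \approx 0.020695$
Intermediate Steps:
$l{\left(U \right)} = -24 + 40 U^{2}$ ($l{\left(U \right)} = -24 + 8 \left(0 + U 5 U\right) = -24 + 8 \left(0 + 5 U^{2}\right) = -24 + 8 \cdot 5 U^{2} = -24 + 40 U^{2}$)
$\frac{3065 - 1459}{l{\left(-44 \right)} - 7 \left(-24 - 3\right)} = \frac{3065 - 1459}{\left(-24 + 40 \left(-44\right)^{2}\right) - 7 \left(-24 - 3\right)} = \frac{1606}{\left(-24 + 40 \cdot 1936\right) - -189} = \frac{1606}{\left(-24 + 77440\right) + 189} = \frac{1606}{77416 + 189} = \frac{1606}{77605} = 1606 \cdot \frac{1}{77605} = \frac{146}{7055}$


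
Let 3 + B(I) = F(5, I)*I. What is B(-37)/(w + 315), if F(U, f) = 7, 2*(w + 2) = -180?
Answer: -262/223 ≈ -1.1749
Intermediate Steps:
w = -92 (w = -2 + (½)*(-180) = -2 - 90 = -92)
B(I) = -3 + 7*I
B(-37)/(w + 315) = (-3 + 7*(-37))/(-92 + 315) = (-3 - 259)/223 = (1/223)*(-262) = -262/223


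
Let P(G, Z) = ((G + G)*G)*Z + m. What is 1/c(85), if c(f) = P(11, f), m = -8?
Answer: 1/20562 ≈ 4.8633e-5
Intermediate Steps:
P(G, Z) = -8 + 2*Z*G² (P(G, Z) = ((G + G)*G)*Z - 8 = ((2*G)*G)*Z - 8 = (2*G²)*Z - 8 = 2*Z*G² - 8 = -8 + 2*Z*G²)
c(f) = -8 + 242*f (c(f) = -8 + 2*f*11² = -8 + 2*f*121 = -8 + 242*f)
1/c(85) = 1/(-8 + 242*85) = 1/(-8 + 20570) = 1/20562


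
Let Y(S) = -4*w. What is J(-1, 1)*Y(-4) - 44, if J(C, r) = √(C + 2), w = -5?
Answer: -24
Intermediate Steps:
Y(S) = 20 (Y(S) = -4*(-5) = 20)
J(C, r) = √(2 + C)
J(-1, 1)*Y(-4) - 44 = √(2 - 1)*20 - 44 = √1*20 - 44 = 1*20 - 44 = 20 - 44 = -24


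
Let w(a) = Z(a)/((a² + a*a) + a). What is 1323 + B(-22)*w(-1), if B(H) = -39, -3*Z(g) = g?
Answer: 1310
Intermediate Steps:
Z(g) = -g/3
w(a) = -a/(3*(a + 2*a²)) (w(a) = (-a/3)/((a² + a*a) + a) = (-a/3)/((a² + a²) + a) = (-a/3)/(2*a² + a) = (-a/3)/(a + 2*a²) = -a/(3*(a + 2*a²)))
1323 + B(-22)*w(-1) = 1323 - (-39)/(3 + 6*(-1)) = 1323 - (-39)/(3 - 6) = 1323 - (-39)/(-3) = 1323 - (-39)*(-1)/3 = 1323 - 39*⅓ = 1323 - 13 = 1310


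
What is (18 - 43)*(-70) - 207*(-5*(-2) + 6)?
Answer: -1562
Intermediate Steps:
(18 - 43)*(-70) - 207*(-5*(-2) + 6) = -25*(-70) - 207*(10 + 6) = 1750 - 207*16 = 1750 - 3312 = -1562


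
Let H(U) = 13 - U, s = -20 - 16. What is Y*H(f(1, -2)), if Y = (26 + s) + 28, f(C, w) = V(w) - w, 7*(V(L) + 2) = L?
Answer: 1674/7 ≈ 239.14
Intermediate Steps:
V(L) = -2 + L/7
s = -36
f(C, w) = -2 - 6*w/7 (f(C, w) = (-2 + w/7) - w = -2 - 6*w/7)
Y = 18 (Y = (26 - 36) + 28 = -10 + 28 = 18)
Y*H(f(1, -2)) = 18*(13 - (-2 - 6/7*(-2))) = 18*(13 - (-2 + 12/7)) = 18*(13 - 1*(-2/7)) = 18*(13 + 2/7) = 18*(93/7) = 1674/7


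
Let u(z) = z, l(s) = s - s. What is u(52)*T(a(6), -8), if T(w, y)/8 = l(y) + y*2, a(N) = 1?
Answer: -6656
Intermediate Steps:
l(s) = 0
T(w, y) = 16*y (T(w, y) = 8*(0 + y*2) = 8*(0 + 2*y) = 8*(2*y) = 16*y)
u(52)*T(a(6), -8) = 52*(16*(-8)) = 52*(-128) = -6656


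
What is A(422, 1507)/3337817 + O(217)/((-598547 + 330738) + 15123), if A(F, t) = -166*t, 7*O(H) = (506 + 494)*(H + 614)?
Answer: -229729498066/421709813231 ≈ -0.54476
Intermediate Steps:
O(H) = 614000/7 + 1000*H/7 (O(H) = ((506 + 494)*(H + 614))/7 = (1000*(614 + H))/7 = (614000 + 1000*H)/7 = 614000/7 + 1000*H/7)
A(422, 1507)/3337817 + O(217)/((-598547 + 330738) + 15123) = -166*1507/3337817 + (614000/7 + (1000/7)*217)/((-598547 + 330738) + 15123) = -250162*1/3337817 + (614000/7 + 31000)/(-267809 + 15123) = -250162/3337817 + (831000/7)/(-252686) = -250162/3337817 + (831000/7)*(-1/252686) = -250162/3337817 - 415500/884401 = -229729498066/421709813231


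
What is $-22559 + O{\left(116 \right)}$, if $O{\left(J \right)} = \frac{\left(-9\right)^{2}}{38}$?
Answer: $- \frac{857161}{38} \approx -22557.0$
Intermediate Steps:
$O{\left(J \right)} = \frac{81}{38}$ ($O{\left(J \right)} = 81 \cdot \frac{1}{38} = \frac{81}{38}$)
$-22559 + O{\left(116 \right)} = -22559 + \frac{81}{38} = - \frac{857161}{38}$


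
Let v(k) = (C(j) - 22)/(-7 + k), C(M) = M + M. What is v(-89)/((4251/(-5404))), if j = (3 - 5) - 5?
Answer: -1351/2834 ≈ -0.47671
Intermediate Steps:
j = -7 (j = -2 - 5 = -7)
C(M) = 2*M
v(k) = -36/(-7 + k) (v(k) = (2*(-7) - 22)/(-7 + k) = (-14 - 22)/(-7 + k) = -36/(-7 + k))
v(-89)/((4251/(-5404))) = (-36/(-7 - 89))/((4251/(-5404))) = (-36/(-96))/((4251*(-1/5404))) = (-36*(-1/96))/(-4251/5404) = (3/8)*(-5404/4251) = -1351/2834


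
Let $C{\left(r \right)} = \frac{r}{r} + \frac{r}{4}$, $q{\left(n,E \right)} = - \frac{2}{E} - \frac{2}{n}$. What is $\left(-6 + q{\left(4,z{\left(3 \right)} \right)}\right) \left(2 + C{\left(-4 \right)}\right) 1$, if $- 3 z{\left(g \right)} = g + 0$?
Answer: $-9$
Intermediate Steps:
$z{\left(g \right)} = - \frac{g}{3}$ ($z{\left(g \right)} = - \frac{g + 0}{3} = - \frac{g}{3}$)
$C{\left(r \right)} = 1 + \frac{r}{4}$ ($C{\left(r \right)} = 1 + r \frac{1}{4} = 1 + \frac{r}{4}$)
$\left(-6 + q{\left(4,z{\left(3 \right)} \right)}\right) \left(2 + C{\left(-4 \right)}\right) 1 = \left(-6 - \left(\frac{1}{2} - 2\right)\right) \left(2 + \left(1 + \frac{1}{4} \left(-4\right)\right)\right) 1 = \left(-6 - \left(\frac{1}{2} + \frac{2}{-1}\right)\right) \left(2 + \left(1 - 1\right)\right) 1 = \left(-6 - - \frac{3}{2}\right) \left(2 + 0\right) 1 = \left(-6 + \left(2 - \frac{1}{2}\right)\right) 2 \cdot 1 = \left(-6 + \frac{3}{2}\right) 2 = \left(- \frac{9}{2}\right) 2 = -9$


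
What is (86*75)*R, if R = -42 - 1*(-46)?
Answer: 25800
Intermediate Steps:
R = 4 (R = -42 + 46 = 4)
(86*75)*R = (86*75)*4 = 6450*4 = 25800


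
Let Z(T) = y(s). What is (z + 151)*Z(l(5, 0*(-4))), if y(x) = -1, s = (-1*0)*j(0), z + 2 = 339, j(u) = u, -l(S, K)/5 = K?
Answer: -488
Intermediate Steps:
l(S, K) = -5*K
z = 337 (z = -2 + 339 = 337)
s = 0 (s = -1*0*0 = 0*0 = 0)
Z(T) = -1
(z + 151)*Z(l(5, 0*(-4))) = (337 + 151)*(-1) = 488*(-1) = -488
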